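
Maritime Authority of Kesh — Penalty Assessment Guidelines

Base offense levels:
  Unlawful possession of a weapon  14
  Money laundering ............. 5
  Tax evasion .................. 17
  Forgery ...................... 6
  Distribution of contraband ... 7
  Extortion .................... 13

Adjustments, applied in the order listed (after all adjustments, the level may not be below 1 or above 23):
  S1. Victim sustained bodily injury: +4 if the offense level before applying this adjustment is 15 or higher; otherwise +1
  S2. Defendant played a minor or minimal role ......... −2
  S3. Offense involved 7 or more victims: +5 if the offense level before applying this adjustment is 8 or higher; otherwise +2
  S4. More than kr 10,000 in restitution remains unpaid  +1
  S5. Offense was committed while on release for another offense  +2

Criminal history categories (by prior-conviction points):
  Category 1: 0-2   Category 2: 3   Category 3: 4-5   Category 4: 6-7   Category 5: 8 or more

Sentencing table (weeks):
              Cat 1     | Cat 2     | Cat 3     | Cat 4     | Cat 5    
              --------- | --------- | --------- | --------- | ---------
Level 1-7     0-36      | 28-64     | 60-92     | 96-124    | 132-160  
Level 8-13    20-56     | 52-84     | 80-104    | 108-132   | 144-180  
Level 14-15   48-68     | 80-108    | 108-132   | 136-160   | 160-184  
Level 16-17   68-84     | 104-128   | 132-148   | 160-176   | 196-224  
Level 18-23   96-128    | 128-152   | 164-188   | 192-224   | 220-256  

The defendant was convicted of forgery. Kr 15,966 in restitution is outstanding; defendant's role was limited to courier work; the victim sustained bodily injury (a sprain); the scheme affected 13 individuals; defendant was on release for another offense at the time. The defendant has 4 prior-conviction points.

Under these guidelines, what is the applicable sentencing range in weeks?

Base offense level for forgery: 6.
S1 applies (level before this adjustment is 6 < 15, so +1): 6 + 1 = 7.
S2 applies: 7 − 2 = 5.
S3 applies (level before this adjustment is 5 < 8, so +2): 5 + 2 = 7.
S4 applies: 7 + 1 = 8.
S5 applies: 8 + 2 = 10.
Final offense level: 10.
Criminal history: 4 prior points → Category 3 (4-5).
Level 10 falls in the 8-13 band.
Grid: Level 8-13 × Category 3 = 80-104 weeks.

80-104 weeks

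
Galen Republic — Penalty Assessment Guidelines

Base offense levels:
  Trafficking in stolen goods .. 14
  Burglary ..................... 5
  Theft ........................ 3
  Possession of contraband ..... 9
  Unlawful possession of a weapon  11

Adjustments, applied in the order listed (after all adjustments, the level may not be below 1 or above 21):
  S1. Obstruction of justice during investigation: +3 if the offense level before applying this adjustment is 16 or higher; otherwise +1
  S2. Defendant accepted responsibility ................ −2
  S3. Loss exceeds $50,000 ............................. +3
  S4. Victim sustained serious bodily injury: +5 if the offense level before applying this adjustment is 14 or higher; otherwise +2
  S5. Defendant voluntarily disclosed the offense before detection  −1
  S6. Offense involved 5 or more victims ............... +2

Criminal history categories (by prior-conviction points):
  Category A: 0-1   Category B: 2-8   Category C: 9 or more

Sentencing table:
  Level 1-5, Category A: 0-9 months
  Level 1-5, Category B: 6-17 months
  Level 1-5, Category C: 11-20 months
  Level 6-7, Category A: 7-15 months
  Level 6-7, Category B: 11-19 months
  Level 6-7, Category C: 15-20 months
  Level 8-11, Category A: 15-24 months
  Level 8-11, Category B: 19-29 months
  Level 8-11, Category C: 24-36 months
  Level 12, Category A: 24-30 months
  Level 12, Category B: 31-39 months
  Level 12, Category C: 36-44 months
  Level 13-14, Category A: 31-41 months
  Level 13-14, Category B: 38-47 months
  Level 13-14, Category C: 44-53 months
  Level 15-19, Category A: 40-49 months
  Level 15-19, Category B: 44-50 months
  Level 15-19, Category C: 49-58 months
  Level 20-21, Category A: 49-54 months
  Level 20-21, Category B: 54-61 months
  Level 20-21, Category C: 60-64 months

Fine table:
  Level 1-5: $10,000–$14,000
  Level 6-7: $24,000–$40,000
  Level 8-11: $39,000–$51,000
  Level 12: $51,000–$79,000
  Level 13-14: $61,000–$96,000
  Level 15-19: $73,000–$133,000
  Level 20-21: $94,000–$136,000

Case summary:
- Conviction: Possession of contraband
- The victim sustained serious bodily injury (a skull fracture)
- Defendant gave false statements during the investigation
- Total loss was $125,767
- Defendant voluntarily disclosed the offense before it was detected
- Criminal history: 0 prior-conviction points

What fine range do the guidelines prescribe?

Base offense level for possession of contraband: 9.
S1 applies (level before this adjustment is 9 < 16, so +1): 9 + 1 = 10.
S3 applies: 10 + 3 = 13.
S4 applies (level before this adjustment is 13 < 14, so +2): 13 + 2 = 15.
S5 applies: 15 − 1 = 14.
S6 does not apply.
Final offense level: 14.
Level 14 falls in the 13-14 band.
Fine table: Level 13-14 → $61,000–$96,000.

$61,000–$96,000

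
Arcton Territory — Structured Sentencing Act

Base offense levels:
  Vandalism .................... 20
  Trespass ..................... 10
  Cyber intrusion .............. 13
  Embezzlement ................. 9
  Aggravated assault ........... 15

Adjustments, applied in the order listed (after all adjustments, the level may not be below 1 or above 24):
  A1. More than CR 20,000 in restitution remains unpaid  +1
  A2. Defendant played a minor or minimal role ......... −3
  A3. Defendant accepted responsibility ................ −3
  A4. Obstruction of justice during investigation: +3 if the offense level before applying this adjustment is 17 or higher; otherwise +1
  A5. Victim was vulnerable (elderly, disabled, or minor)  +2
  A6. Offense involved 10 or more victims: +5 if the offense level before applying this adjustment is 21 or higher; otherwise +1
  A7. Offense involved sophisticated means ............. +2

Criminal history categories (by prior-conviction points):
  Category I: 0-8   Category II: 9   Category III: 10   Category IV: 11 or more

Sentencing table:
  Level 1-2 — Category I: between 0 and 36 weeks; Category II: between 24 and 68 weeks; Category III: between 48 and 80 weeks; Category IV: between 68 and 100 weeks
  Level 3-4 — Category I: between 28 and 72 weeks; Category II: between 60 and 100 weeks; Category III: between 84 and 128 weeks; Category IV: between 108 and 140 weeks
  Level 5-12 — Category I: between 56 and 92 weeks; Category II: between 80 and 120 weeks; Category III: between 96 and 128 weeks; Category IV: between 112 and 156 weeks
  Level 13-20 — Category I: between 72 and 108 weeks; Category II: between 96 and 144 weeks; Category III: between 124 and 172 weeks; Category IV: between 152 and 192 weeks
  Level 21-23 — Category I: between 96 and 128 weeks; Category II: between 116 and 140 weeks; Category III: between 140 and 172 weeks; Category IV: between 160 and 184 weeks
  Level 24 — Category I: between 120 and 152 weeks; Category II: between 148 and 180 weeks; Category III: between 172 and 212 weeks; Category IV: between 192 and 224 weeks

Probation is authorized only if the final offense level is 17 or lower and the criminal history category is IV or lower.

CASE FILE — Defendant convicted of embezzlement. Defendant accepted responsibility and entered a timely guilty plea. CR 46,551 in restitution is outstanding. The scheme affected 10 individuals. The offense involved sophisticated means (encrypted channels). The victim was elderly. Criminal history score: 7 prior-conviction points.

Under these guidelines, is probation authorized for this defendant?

Base offense level for embezzlement: 9.
A1 applies: 9 + 1 = 10.
A3 applies: 10 − 3 = 7.
A5 applies: 7 + 2 = 9.
A6 applies (level before this adjustment is 9 < 21, so +1): 9 + 1 = 10.
A7 applies: 10 + 2 = 12.
Final offense level: 12.
Criminal history: 7 prior points → Category I (0-8).
Level 12 falls in the 5-12 band.
Grid: Level 5-12 × Category I = 56-92 weeks.
Probation check: level 12 ≤ 17 and category I ≤ IV → eligible.

Yes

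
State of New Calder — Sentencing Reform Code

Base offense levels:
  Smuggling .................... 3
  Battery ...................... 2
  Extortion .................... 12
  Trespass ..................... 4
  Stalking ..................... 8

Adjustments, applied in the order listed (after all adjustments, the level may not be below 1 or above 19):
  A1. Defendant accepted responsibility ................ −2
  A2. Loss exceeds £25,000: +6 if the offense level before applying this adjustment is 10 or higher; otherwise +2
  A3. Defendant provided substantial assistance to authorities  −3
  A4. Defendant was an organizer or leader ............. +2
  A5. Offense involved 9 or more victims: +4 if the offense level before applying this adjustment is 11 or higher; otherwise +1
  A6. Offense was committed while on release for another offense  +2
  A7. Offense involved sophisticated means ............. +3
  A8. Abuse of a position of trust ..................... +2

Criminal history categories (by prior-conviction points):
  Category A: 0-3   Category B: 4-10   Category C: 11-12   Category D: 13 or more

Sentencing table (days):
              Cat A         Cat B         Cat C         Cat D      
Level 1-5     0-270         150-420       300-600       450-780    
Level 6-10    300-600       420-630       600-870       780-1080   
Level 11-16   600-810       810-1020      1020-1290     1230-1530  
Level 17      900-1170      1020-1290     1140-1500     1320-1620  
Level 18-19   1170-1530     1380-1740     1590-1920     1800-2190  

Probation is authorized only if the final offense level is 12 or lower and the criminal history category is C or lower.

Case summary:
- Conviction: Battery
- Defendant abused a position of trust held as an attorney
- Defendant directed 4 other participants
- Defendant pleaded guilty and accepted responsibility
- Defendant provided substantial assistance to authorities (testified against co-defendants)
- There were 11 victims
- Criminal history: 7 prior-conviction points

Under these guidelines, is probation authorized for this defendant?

Yes

Base offense level for battery: 2.
A1 applies: 2 − 2 = 0.
A3 applies: 0 − 3 = -3.
A4 applies: -3 + 2 = -1.
A5 applies (level before this adjustment is -1 < 11, so +1): -1 + 1 = 0.
A7 does not apply.
A8 applies: 0 + 2 = 2.
Final offense level: 2.
Criminal history: 7 prior points → Category B (4-10).
Level 2 falls in the 1-5 band.
Grid: Level 1-5 × Category B = 150-420 days.
Probation check: level 2 ≤ 12 and category B ≤ C → eligible.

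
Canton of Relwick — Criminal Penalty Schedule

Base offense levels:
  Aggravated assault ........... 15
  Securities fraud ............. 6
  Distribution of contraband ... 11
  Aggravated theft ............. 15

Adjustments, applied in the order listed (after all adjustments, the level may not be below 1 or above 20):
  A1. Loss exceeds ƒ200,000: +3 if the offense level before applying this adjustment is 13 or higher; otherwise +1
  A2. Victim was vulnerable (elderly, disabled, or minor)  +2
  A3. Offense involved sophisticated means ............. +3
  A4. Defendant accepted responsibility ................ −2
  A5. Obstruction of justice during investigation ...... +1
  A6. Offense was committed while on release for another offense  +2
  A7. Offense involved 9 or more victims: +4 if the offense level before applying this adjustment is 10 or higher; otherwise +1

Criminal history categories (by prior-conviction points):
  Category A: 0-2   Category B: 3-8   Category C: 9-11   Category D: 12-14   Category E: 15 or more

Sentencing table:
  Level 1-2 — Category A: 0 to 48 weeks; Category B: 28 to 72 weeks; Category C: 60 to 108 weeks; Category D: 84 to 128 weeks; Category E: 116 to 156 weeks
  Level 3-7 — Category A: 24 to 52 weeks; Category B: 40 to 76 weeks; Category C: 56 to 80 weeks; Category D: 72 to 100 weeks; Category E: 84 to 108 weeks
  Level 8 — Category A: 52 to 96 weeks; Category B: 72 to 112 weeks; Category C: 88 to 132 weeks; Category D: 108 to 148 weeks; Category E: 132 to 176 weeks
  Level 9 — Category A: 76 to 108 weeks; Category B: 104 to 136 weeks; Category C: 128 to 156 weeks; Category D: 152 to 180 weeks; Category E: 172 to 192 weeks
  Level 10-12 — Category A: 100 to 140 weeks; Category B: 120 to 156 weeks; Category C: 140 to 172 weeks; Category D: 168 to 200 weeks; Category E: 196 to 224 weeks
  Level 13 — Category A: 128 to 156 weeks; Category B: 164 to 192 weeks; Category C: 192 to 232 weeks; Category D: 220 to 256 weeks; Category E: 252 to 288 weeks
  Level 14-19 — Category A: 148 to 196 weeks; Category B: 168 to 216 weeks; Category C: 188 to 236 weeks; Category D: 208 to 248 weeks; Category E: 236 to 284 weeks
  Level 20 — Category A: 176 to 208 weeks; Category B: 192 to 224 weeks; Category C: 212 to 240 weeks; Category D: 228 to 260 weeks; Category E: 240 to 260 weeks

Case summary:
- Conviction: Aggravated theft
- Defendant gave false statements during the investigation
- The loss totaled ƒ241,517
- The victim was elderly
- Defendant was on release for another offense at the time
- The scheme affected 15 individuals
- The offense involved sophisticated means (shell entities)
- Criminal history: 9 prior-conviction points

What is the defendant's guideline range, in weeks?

212-240 weeks

Base offense level for aggravated theft: 15.
A1 applies (level before this adjustment is 15 ≥ 13, so +3): 15 + 3 = 18.
A2 applies: 18 + 2 = 20.
A3 applies: 20 + 3 = 23.
A4 does not apply.
A5 applies: 23 + 1 = 24.
A6 applies: 24 + 2 = 26.
A7 applies (level before this adjustment is 26 ≥ 10, so +4): 26 + 4 = 30.
Level 30 exceeds the maximum of 20; capped at 20.
Final offense level: 20.
Criminal history: 9 prior points → Category C (9-11).
Level 20 falls in the 20 band.
Grid: Level 20 × Category C = 212-240 weeks.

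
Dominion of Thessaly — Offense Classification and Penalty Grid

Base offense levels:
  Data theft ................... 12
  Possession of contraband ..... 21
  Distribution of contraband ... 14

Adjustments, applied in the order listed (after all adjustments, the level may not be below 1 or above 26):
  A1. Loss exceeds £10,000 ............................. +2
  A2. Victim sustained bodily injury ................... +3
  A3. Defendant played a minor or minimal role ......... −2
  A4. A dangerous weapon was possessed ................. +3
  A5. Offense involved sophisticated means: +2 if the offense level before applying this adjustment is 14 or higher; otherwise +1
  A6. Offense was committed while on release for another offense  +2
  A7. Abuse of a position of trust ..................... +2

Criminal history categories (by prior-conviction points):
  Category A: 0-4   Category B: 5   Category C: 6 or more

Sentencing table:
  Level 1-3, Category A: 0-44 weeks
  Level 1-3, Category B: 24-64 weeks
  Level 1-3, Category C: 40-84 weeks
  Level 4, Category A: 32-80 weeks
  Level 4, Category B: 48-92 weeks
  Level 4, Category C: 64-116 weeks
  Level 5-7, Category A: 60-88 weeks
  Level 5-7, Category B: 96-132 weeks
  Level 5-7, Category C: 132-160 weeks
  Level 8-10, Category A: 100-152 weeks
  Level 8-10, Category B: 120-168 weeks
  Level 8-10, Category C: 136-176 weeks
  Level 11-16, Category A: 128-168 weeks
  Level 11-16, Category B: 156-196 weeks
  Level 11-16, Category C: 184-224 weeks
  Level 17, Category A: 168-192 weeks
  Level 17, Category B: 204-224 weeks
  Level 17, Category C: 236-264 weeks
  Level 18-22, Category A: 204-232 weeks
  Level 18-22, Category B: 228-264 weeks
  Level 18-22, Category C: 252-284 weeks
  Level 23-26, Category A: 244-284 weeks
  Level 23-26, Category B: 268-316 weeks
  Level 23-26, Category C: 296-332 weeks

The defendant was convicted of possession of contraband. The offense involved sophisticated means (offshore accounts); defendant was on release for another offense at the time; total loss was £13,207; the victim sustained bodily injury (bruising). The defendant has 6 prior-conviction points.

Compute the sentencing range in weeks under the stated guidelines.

296-332 weeks

Base offense level for possession of contraband: 21.
A1 applies: 21 + 2 = 23.
A2 applies: 23 + 3 = 26.
A5 applies (level before this adjustment is 26 ≥ 14, so +2): 26 + 2 = 28.
A6 applies: 28 + 2 = 30.
A7 does not apply.
Level 30 exceeds the maximum of 26; capped at 26.
Final offense level: 26.
Criminal history: 6 prior points → Category C (6+).
Level 26 falls in the 23-26 band.
Grid: Level 23-26 × Category C = 296-332 weeks.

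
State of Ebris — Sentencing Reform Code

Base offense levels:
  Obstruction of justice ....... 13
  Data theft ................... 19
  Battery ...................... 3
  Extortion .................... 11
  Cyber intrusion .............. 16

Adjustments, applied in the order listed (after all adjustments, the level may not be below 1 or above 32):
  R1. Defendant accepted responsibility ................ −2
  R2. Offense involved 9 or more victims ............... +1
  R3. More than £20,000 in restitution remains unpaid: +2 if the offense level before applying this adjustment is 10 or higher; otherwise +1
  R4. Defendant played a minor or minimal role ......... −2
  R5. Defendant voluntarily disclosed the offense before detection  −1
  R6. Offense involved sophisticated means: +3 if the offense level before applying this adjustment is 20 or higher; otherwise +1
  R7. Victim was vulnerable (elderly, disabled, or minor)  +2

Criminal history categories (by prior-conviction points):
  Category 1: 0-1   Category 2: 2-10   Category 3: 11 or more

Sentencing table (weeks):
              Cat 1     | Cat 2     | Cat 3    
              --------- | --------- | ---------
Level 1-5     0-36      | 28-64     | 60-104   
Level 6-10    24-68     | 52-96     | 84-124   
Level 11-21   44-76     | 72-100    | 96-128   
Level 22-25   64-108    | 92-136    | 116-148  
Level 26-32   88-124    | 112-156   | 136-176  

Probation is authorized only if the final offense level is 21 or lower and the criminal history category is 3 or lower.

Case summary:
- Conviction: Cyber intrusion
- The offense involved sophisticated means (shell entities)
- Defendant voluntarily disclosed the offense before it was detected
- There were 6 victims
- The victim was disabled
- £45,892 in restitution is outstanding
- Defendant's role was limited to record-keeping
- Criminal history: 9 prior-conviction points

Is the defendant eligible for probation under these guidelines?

Yes

Base offense level for cyber intrusion: 16.
R2 does not apply.
R3 applies (level before this adjustment is 16 ≥ 10, so +2): 16 + 2 = 18.
R4 applies: 18 − 2 = 16.
R5 applies: 16 − 1 = 15.
R6 applies (level before this adjustment is 15 < 20, so +1): 15 + 1 = 16.
R7 applies: 16 + 2 = 18.
Final offense level: 18.
Criminal history: 9 prior points → Category 2 (2-10).
Level 18 falls in the 11-21 band.
Grid: Level 11-21 × Category 2 = 72-100 weeks.
Probation check: level 18 ≤ 21 and category 2 ≤ 3 → eligible.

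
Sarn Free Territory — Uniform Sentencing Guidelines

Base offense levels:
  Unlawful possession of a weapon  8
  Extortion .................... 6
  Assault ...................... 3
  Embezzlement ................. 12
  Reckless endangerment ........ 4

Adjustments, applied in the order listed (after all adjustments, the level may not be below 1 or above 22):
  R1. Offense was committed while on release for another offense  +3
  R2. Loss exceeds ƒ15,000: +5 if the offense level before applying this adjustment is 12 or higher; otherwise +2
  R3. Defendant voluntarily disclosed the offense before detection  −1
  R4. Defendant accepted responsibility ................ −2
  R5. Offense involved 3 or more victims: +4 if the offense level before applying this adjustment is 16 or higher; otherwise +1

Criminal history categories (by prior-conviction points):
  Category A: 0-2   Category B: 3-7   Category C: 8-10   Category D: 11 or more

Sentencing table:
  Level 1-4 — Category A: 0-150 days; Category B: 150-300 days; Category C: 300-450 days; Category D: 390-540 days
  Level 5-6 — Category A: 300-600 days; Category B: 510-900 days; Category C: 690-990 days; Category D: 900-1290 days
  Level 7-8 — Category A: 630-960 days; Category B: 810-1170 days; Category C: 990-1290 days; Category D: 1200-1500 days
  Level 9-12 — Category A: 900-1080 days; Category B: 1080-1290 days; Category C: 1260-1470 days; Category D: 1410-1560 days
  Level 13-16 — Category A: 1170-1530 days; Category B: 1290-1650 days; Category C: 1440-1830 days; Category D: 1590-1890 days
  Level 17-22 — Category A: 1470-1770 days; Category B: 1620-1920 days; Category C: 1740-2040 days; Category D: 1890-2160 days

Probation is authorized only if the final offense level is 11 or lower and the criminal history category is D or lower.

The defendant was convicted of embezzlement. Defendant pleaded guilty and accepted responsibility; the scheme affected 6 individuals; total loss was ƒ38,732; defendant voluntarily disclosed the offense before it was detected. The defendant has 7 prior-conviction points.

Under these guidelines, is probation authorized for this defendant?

No

Base offense level for embezzlement: 12.
R2 applies (level before this adjustment is 12 ≥ 12, so +5): 12 + 5 = 17.
R3 applies: 17 − 1 = 16.
R4 applies: 16 − 2 = 14.
R5 applies (level before this adjustment is 14 < 16, so +1): 14 + 1 = 15.
Final offense level: 15.
Criminal history: 7 prior points → Category B (3-7).
Level 15 falls in the 13-16 band.
Grid: Level 13-16 × Category B = 1290-1650 days.
Probation check: level 15 > 11 and category B ≤ D → not eligible.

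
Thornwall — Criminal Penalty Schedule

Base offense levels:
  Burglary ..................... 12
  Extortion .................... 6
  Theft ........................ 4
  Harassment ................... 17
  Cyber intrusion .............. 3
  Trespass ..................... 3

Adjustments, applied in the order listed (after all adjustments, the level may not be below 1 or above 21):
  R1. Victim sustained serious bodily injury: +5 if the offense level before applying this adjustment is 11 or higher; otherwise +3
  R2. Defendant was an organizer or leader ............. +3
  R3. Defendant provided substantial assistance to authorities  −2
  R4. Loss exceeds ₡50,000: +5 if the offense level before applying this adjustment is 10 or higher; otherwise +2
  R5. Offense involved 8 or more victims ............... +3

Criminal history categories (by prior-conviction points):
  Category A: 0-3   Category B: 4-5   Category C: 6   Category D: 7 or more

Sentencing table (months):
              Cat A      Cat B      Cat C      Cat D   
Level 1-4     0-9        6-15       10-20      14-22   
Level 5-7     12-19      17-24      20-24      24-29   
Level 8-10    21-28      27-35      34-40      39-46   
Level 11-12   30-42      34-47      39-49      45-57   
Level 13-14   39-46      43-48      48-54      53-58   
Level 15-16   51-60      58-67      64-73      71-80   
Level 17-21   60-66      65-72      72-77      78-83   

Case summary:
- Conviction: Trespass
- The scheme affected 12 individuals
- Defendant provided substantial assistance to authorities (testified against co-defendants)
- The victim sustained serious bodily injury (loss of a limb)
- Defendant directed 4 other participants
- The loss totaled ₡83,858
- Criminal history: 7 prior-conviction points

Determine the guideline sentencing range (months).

Base offense level for trespass: 3.
R1 applies (level before this adjustment is 3 < 11, so +3): 3 + 3 = 6.
R2 applies: 6 + 3 = 9.
R3 applies: 9 − 2 = 7.
R4 applies (level before this adjustment is 7 < 10, so +2): 7 + 2 = 9.
R5 applies: 9 + 3 = 12.
Final offense level: 12.
Criminal history: 7 prior points → Category D (7+).
Level 12 falls in the 11-12 band.
Grid: Level 11-12 × Category D = 45-57 months.

45-57 months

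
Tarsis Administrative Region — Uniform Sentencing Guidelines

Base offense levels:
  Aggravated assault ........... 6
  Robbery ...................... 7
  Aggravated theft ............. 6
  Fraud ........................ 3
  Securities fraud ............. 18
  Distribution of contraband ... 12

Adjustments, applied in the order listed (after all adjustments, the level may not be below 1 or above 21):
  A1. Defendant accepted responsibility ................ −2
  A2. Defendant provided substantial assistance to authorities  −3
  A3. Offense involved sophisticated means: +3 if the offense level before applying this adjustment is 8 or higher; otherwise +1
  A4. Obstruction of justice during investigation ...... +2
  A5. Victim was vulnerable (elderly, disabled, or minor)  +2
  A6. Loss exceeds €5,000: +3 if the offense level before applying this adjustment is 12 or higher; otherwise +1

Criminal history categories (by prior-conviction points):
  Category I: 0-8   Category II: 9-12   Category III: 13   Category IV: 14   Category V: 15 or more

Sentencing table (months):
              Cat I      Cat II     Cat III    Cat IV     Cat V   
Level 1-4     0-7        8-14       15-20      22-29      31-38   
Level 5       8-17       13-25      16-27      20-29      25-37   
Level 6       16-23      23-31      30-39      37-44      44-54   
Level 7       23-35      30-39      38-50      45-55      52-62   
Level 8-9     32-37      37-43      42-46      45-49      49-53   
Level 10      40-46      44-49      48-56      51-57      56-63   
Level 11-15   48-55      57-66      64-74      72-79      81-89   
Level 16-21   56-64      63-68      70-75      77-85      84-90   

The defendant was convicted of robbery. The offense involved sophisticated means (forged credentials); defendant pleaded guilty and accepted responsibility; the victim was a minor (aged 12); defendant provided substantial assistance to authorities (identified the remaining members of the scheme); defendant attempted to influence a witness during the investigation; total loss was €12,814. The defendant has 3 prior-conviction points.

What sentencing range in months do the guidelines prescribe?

32-37 months

Base offense level for robbery: 7.
A1 applies: 7 − 2 = 5.
A2 applies: 5 − 3 = 2.
A3 applies (level before this adjustment is 2 < 8, so +1): 2 + 1 = 3.
A4 applies: 3 + 2 = 5.
A5 applies: 5 + 2 = 7.
A6 applies (level before this adjustment is 7 < 12, so +1): 7 + 1 = 8.
Final offense level: 8.
Criminal history: 3 prior points → Category I (0-8).
Level 8 falls in the 8-9 band.
Grid: Level 8-9 × Category I = 32-37 months.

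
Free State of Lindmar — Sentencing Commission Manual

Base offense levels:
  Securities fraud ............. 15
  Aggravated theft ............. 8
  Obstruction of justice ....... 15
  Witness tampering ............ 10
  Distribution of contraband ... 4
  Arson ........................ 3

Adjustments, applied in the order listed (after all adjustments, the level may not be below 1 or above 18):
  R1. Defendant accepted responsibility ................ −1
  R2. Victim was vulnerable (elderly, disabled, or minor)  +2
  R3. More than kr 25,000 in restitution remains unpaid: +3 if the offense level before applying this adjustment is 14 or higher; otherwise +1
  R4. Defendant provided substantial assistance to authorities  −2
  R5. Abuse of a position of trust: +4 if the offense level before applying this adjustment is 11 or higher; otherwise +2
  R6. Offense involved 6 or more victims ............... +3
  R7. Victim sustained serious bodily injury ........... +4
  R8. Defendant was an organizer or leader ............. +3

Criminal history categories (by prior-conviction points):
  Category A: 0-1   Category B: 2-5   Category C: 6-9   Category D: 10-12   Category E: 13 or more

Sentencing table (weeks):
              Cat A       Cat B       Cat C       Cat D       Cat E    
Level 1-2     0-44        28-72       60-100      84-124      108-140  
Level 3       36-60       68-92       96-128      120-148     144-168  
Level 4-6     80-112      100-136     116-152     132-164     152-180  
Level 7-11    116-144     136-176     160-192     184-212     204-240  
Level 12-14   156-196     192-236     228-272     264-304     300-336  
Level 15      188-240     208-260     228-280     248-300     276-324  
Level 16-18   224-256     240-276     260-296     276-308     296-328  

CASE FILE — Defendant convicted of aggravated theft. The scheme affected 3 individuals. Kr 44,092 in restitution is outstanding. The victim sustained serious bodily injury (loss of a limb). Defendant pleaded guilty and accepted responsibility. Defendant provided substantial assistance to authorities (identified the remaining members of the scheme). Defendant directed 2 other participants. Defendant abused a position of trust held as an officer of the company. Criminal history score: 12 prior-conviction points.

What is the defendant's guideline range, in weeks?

248-300 weeks

Base offense level for aggravated theft: 8.
R1 applies: 8 − 1 = 7.
R3 applies (level before this adjustment is 7 < 14, so +1): 7 + 1 = 8.
R4 applies: 8 − 2 = 6.
R5 applies (level before this adjustment is 6 < 11, so +2): 6 + 2 = 8.
R7 applies: 8 + 4 = 12.
R8 applies: 12 + 3 = 15.
Final offense level: 15.
Criminal history: 12 prior points → Category D (10-12).
Level 15 falls in the 15 band.
Grid: Level 15 × Category D = 248-300 weeks.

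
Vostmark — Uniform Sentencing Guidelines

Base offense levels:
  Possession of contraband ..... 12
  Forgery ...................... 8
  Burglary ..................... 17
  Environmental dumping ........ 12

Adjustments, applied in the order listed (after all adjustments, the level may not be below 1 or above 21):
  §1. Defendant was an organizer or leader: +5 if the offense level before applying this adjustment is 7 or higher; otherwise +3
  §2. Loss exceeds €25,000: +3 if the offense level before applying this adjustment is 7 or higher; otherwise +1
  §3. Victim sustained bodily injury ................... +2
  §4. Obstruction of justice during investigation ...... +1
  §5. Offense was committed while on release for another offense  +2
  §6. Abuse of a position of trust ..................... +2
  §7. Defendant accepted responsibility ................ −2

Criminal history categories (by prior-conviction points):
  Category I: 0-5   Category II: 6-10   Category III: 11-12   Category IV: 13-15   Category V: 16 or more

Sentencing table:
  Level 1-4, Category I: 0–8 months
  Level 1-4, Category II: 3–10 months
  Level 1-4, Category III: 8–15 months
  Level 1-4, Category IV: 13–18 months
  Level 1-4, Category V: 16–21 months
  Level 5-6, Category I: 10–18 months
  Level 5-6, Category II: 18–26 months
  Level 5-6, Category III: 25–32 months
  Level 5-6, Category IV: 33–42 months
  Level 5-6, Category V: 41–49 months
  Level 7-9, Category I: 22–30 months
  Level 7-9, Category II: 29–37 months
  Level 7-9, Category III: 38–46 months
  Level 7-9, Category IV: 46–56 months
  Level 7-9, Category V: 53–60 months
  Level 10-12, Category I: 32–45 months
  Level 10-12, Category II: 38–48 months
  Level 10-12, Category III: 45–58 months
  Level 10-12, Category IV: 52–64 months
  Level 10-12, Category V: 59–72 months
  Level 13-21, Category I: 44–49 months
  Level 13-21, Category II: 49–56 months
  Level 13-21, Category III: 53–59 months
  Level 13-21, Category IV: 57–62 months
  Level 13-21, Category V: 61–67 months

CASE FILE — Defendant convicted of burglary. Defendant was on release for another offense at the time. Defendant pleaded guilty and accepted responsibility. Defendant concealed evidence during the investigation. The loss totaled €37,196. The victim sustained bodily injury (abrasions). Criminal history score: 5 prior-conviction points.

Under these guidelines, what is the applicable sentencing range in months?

Base offense level for burglary: 17.
§1 does not apply.
§2 applies (level before this adjustment is 17 ≥ 7, so +3): 17 + 3 = 20.
§3 applies: 20 + 2 = 22.
§4 applies: 22 + 1 = 23.
§5 applies: 23 + 2 = 25.
§7 applies: 25 − 2 = 23.
Level 23 exceeds the maximum of 21; capped at 21.
Final offense level: 21.
Criminal history: 5 prior points → Category I (0-5).
Level 21 falls in the 13-21 band.
Grid: Level 13-21 × Category I = 44-49 months.

44-49 months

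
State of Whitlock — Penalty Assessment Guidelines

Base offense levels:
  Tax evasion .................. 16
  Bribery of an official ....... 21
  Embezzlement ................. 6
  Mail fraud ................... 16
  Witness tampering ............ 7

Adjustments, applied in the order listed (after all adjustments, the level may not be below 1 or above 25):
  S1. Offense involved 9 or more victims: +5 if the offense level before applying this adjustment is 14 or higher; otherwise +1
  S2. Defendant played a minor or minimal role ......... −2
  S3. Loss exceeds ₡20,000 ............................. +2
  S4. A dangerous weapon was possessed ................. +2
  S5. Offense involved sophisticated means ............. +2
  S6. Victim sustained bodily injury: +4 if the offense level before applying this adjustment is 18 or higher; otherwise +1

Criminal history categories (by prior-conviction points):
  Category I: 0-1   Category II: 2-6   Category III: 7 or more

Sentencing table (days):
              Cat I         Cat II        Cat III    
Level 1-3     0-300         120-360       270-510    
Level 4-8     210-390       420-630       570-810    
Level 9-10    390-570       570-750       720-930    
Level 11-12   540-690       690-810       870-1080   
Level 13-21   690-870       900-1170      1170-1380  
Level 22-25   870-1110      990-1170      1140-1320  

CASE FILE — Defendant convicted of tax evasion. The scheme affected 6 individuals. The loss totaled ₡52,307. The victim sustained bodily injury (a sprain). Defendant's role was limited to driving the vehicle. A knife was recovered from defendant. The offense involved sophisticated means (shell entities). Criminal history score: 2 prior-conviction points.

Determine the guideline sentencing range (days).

Base offense level for tax evasion: 16.
S2 applies: 16 − 2 = 14.
S3 applies: 14 + 2 = 16.
S4 applies: 16 + 2 = 18.
S5 applies: 18 + 2 = 20.
S6 applies (level before this adjustment is 20 ≥ 18, so +4): 20 + 4 = 24.
Final offense level: 24.
Criminal history: 2 prior points → Category II (2-6).
Level 24 falls in the 22-25 band.
Grid: Level 22-25 × Category II = 990-1170 days.

990-1170 days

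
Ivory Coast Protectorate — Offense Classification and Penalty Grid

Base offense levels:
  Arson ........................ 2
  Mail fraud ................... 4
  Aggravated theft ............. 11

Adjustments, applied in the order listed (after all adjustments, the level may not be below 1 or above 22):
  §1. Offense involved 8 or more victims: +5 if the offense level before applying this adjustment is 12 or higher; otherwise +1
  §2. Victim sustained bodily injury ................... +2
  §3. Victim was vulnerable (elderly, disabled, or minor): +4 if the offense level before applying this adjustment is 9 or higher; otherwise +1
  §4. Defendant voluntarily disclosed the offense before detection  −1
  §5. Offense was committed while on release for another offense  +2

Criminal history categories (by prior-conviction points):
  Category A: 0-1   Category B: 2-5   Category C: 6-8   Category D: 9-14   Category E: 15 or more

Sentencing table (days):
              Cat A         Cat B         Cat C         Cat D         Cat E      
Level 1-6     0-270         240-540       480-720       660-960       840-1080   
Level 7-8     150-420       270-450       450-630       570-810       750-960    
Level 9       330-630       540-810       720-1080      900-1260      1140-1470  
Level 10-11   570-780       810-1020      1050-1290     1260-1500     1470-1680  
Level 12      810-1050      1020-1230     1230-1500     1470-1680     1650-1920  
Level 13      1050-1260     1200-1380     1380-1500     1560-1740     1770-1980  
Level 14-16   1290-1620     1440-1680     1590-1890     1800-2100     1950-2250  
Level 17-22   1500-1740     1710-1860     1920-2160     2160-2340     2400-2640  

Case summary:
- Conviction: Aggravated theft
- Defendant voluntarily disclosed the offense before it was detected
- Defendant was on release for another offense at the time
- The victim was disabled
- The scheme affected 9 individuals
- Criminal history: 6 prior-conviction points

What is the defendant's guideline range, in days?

Base offense level for aggravated theft: 11.
§1 applies (level before this adjustment is 11 < 12, so +1): 11 + 1 = 12.
§2 does not apply.
§3 applies (level before this adjustment is 12 ≥ 9, so +4): 12 + 4 = 16.
§4 applies: 16 − 1 = 15.
§5 applies: 15 + 2 = 17.
Final offense level: 17.
Criminal history: 6 prior points → Category C (6-8).
Level 17 falls in the 17-22 band.
Grid: Level 17-22 × Category C = 1920-2160 days.

1920-2160 days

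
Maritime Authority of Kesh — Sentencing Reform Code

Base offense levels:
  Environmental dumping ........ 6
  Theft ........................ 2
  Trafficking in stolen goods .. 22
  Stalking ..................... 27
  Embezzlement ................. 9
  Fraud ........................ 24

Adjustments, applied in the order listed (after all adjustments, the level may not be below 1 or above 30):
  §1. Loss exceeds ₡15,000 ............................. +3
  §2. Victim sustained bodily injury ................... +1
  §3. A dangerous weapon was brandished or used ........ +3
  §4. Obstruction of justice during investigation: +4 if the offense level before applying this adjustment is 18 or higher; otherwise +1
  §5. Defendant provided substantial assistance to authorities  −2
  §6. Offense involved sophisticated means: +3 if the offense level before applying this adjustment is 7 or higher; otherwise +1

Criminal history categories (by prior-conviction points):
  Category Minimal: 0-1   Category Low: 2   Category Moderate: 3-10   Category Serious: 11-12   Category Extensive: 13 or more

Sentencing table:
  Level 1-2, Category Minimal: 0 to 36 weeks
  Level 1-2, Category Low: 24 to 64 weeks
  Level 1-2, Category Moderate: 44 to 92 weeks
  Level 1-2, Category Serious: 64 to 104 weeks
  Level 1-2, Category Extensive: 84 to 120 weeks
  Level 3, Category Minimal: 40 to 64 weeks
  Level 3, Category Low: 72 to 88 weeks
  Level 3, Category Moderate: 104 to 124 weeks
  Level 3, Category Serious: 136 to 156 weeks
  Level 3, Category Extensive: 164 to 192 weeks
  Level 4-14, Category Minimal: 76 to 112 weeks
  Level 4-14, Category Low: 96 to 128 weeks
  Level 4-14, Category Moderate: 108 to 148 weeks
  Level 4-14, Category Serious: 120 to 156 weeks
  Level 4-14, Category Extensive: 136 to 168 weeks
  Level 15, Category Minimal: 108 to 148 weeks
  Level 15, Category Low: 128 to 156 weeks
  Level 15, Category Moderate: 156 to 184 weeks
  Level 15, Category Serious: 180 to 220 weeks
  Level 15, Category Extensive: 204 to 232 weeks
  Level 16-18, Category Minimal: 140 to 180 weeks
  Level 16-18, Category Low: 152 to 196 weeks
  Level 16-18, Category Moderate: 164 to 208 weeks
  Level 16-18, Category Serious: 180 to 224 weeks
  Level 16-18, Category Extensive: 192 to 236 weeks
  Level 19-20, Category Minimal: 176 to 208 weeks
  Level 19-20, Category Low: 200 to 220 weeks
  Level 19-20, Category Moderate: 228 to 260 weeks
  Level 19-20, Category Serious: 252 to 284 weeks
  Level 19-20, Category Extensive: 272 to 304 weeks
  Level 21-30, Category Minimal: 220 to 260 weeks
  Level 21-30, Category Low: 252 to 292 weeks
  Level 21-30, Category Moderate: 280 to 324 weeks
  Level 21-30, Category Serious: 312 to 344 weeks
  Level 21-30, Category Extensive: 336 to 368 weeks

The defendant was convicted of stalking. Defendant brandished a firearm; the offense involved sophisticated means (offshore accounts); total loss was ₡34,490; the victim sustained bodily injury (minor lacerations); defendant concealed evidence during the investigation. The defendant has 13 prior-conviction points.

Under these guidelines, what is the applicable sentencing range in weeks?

336-368 weeks

Base offense level for stalking: 27.
§1 applies: 27 + 3 = 30.
§2 applies: 30 + 1 = 31.
§3 applies: 31 + 3 = 34.
§4 applies (level before this adjustment is 34 ≥ 18, so +4): 34 + 4 = 38.
§5 does not apply.
§6 applies (level before this adjustment is 38 ≥ 7, so +3): 38 + 3 = 41.
Level 41 exceeds the maximum of 30; capped at 30.
Final offense level: 30.
Criminal history: 13 prior points → Category Extensive (13+).
Level 30 falls in the 21-30 band.
Grid: Level 21-30 × Category Extensive = 336-368 weeks.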